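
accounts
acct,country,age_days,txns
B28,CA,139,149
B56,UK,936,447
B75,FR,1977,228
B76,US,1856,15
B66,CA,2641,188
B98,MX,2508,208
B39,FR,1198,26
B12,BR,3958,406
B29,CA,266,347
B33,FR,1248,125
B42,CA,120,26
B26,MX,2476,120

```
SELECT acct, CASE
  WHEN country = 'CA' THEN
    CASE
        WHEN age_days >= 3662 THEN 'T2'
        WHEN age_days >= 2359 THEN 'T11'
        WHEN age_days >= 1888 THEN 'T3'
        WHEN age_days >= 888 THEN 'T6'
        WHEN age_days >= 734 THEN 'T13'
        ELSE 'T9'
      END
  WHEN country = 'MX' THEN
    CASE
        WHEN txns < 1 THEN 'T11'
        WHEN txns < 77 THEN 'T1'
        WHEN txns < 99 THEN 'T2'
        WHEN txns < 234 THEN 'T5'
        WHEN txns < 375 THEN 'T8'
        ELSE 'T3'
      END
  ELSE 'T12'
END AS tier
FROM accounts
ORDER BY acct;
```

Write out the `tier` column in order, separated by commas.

T12, T5, T9, T9, T12, T12, T9, T12, T11, T12, T12, T5

acct=B12: country='BR' → outer ELSE → T12
acct=B26: country='MX' → inner[txns < 234] → T5
acct=B28: country='CA' → inner[ELSE] → T9
acct=B29: country='CA' → inner[ELSE] → T9
acct=B33: country='FR' → outer ELSE → T12
acct=B39: country='FR' → outer ELSE → T12
acct=B42: country='CA' → inner[ELSE] → T9
acct=B56: country='UK' → outer ELSE → T12
acct=B66: country='CA' → inner[age_days >= 2359] → T11
acct=B75: country='FR' → outer ELSE → T12
acct=B76: country='US' → outer ELSE → T12
acct=B98: country='MX' → inner[txns < 234] → T5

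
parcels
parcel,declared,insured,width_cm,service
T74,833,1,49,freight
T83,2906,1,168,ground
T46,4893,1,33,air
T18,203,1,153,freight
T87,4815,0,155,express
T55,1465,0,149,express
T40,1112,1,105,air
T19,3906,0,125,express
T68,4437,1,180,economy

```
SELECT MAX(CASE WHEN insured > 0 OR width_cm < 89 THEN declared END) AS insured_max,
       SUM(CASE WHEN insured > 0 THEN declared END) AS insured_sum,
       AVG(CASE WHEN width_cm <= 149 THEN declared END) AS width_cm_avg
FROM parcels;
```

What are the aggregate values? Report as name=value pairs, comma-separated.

[insured_max: insured > 0 OR width_cm < 89]
parcel=T74: ✓ → 833
parcel=T83: ✓ → 2906
parcel=T46: ✓ → 4893
parcel=T18: ✓ → 203
parcel=T87: ✗
parcel=T55: ✗
parcel=T40: ✓ → 1112
parcel=T19: ✗
parcel=T68: ✓ → 4437
insured_max = MAX(833, 2906, 4893, 203, 1112, 4437) = 4893
—
[insured_sum: insured > 0]
parcel=T74: ✓ → 833
parcel=T83: ✓ → 2906
parcel=T46: ✓ → 4893
parcel=T18: ✓ → 203
parcel=T87: ✗
parcel=T55: ✗
parcel=T40: ✓ → 1112
parcel=T19: ✗
parcel=T68: ✓ → 4437
insured_sum = 833 + 2906 + 4893 + 203 + 1112 + 4437 = 14384
—
[width_cm_avg: width_cm <= 149]
parcel=T74: ✓ → 833
parcel=T83: ✗
parcel=T46: ✓ → 4893
parcel=T18: ✗
parcel=T87: ✗
parcel=T55: ✓ → 1465
parcel=T40: ✓ → 1112
parcel=T19: ✓ → 3906
parcel=T68: ✗
width_cm_avg = (833 + 4893 + 1465 + 1112 + 3906) / 5 = 2441.8

insured_max=4893, insured_sum=14384, width_cm_avg=2441.8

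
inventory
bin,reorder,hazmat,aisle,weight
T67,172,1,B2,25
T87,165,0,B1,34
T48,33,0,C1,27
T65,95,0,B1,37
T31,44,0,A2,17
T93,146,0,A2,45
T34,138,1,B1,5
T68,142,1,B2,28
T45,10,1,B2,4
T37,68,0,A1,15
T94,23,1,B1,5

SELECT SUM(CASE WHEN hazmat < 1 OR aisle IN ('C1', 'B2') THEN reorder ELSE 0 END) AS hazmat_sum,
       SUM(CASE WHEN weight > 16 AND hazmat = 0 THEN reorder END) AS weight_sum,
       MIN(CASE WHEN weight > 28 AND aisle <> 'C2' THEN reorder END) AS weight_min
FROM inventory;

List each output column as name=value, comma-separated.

[hazmat_sum: hazmat < 1 OR aisle IN ('C1', 'B2')]
bin=T67: ✓ → 172
bin=T87: ✓ → 165
bin=T48: ✓ → 33
bin=T65: ✓ → 95
bin=T31: ✓ → 44
bin=T93: ✓ → 146
bin=T34: ✗
bin=T68: ✓ → 142
bin=T45: ✓ → 10
bin=T37: ✓ → 68
bin=T94: ✗
hazmat_sum = 172 + 165 + 33 + 95 + 44 + 146 + 142 + 10 + 68 = 875
—
[weight_sum: weight > 16 AND hazmat = 0]
bin=T67: ✗
bin=T87: ✓ → 165
bin=T48: ✓ → 33
bin=T65: ✓ → 95
bin=T31: ✓ → 44
bin=T93: ✓ → 146
bin=T34: ✗
bin=T68: ✗
bin=T45: ✗
bin=T37: ✗
bin=T94: ✗
weight_sum = 165 + 33 + 95 + 44 + 146 = 483
—
[weight_min: weight > 28 AND aisle <> 'C2']
bin=T67: ✗
bin=T87: ✓ → 165
bin=T48: ✗
bin=T65: ✓ → 95
bin=T31: ✗
bin=T93: ✓ → 146
bin=T34: ✗
bin=T68: ✗
bin=T45: ✗
bin=T37: ✗
bin=T94: ✗
weight_min = MIN(165, 95, 146) = 95

hazmat_sum=875, weight_sum=483, weight_min=95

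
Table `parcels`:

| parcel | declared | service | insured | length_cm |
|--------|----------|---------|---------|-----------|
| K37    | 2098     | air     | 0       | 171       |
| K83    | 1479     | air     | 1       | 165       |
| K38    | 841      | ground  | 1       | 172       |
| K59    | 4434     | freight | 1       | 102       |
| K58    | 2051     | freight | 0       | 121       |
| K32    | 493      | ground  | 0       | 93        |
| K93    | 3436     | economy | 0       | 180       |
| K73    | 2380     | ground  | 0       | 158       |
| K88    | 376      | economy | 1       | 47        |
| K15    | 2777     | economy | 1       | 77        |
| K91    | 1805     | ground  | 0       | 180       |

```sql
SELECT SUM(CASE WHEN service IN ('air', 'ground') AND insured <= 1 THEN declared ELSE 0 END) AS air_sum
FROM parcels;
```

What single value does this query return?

9096

parcel=K37: ✓ → 2098
parcel=K83: ✓ → 1479
parcel=K38: ✓ → 841
parcel=K59: ✗
parcel=K58: ✗
parcel=K32: ✓ → 493
parcel=K93: ✗
parcel=K73: ✓ → 2380
parcel=K88: ✗
parcel=K15: ✗
parcel=K91: ✓ → 1805
air_sum = 2098 + 1479 + 841 + 493 + 2380 + 1805 = 9096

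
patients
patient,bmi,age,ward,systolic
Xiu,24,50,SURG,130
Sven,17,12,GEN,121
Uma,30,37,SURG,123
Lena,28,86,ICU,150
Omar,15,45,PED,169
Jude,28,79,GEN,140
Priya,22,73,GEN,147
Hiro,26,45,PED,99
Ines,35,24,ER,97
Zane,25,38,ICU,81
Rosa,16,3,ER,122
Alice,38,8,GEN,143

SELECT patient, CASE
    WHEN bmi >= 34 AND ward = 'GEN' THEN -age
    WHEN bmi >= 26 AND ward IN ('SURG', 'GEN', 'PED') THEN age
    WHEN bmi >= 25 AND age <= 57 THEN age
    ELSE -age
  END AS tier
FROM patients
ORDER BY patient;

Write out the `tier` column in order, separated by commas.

patient=Alice: bmi >= 34 AND ward = 'GEN' → -8
patient=Hiro: bmi >= 26 AND ward IN ('SURG', 'GEN', 'PED') → 45
patient=Ines: bmi >= 25 AND age <= 57 → 24
patient=Jude: bmi >= 26 AND ward IN ('SURG', 'GEN', 'PED') → 79
patient=Lena: ELSE → -86
patient=Omar: ELSE → -45
patient=Priya: ELSE → -73
patient=Rosa: ELSE → -3
patient=Sven: ELSE → -12
patient=Uma: bmi >= 26 AND ward IN ('SURG', 'GEN', 'PED') → 37
patient=Xiu: ELSE → -50
patient=Zane: bmi >= 25 AND age <= 57 → 38

-8, 45, 24, 79, -86, -45, -73, -3, -12, 37, -50, 38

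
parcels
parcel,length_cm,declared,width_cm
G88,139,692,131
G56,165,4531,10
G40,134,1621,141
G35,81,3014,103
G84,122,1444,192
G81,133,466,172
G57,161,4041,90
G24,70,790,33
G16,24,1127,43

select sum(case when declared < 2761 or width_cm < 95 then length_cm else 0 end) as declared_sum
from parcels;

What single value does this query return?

948

parcel=G88: ✓ → 139
parcel=G56: ✓ → 165
parcel=G40: ✓ → 134
parcel=G35: ✗
parcel=G84: ✓ → 122
parcel=G81: ✓ → 133
parcel=G57: ✓ → 161
parcel=G24: ✓ → 70
parcel=G16: ✓ → 24
declared_sum = 139 + 165 + 134 + 122 + 133 + 161 + 70 + 24 = 948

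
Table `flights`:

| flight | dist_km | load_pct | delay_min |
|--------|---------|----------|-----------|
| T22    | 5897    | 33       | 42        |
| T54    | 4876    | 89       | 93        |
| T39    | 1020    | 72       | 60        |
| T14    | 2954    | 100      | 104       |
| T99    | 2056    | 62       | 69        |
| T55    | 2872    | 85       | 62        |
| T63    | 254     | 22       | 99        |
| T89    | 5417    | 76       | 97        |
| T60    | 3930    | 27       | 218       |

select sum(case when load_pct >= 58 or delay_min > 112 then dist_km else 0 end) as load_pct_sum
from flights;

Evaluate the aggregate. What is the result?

23125

flight=T22: ✗
flight=T54: ✓ → 4876
flight=T39: ✓ → 1020
flight=T14: ✓ → 2954
flight=T99: ✓ → 2056
flight=T55: ✓ → 2872
flight=T63: ✗
flight=T89: ✓ → 5417
flight=T60: ✓ → 3930
load_pct_sum = 4876 + 1020 + 2954 + 2056 + 2872 + 5417 + 3930 = 23125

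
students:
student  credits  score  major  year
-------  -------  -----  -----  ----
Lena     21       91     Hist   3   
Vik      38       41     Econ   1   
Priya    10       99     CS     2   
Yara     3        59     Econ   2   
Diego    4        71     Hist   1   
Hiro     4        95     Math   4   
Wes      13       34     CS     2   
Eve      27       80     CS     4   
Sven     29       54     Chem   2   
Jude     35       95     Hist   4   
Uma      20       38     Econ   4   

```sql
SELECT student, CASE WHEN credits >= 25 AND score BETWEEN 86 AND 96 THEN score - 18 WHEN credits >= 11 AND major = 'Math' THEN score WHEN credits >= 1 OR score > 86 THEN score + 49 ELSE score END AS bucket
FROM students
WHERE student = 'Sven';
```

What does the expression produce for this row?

103

student = Sven: credits=29, score=54, major=Chem, year=2.
credits >= 25 AND score BETWEEN 86 AND 96 → false
credits >= 11 AND major = 'Math' → false
credits >= 1 OR score > 86 → true → 103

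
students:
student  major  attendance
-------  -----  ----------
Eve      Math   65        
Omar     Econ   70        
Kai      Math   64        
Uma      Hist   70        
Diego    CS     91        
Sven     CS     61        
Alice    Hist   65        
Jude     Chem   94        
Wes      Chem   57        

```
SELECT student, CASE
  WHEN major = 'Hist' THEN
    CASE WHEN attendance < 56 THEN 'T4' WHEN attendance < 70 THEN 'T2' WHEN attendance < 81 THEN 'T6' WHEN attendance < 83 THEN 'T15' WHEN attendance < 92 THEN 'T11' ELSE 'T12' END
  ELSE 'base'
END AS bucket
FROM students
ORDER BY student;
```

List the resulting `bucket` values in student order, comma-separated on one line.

T2, base, base, base, base, base, base, T6, base

student=Alice: major='Hist' → inner[attendance < 70] → T2
student=Diego: major='CS' → outer ELSE → base
student=Eve: major='Math' → outer ELSE → base
student=Jude: major='Chem' → outer ELSE → base
student=Kai: major='Math' → outer ELSE → base
student=Omar: major='Econ' → outer ELSE → base
student=Sven: major='CS' → outer ELSE → base
student=Uma: major='Hist' → inner[attendance < 81] → T6
student=Wes: major='Chem' → outer ELSE → base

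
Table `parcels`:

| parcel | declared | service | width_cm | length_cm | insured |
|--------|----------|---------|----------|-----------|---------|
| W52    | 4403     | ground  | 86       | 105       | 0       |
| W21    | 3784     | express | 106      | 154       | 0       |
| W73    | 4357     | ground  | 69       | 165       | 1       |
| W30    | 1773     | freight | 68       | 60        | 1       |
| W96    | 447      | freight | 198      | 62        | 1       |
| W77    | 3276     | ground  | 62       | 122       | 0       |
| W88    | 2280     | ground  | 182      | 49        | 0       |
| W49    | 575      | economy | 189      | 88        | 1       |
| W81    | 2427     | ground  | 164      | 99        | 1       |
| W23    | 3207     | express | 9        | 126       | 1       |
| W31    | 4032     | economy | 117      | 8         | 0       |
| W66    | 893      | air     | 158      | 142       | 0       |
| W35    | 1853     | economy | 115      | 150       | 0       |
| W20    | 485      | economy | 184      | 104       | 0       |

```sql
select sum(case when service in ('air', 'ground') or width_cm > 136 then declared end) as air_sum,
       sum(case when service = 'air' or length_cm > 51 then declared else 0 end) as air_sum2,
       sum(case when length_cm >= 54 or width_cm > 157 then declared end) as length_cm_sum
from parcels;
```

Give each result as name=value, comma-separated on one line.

air_sum=19143, air_sum2=27480, length_cm_sum=29760

[air_sum: service in ('air', 'ground') or width_cm > 136]
parcel=W52: ✓ → 4403
parcel=W21: ✗
parcel=W73: ✓ → 4357
parcel=W30: ✗
parcel=W96: ✓ → 447
parcel=W77: ✓ → 3276
parcel=W88: ✓ → 2280
parcel=W49: ✓ → 575
parcel=W81: ✓ → 2427
parcel=W23: ✗
parcel=W31: ✗
parcel=W66: ✓ → 893
parcel=W35: ✗
parcel=W20: ✓ → 485
air_sum = 4403 + 4357 + 447 + 3276 + 2280 + 575 + 2427 + 893 + 485 = 19143
—
[air_sum2: service = 'air' or length_cm > 51]
parcel=W52: ✓ → 4403
parcel=W21: ✓ → 3784
parcel=W73: ✓ → 4357
parcel=W30: ✓ → 1773
parcel=W96: ✓ → 447
parcel=W77: ✓ → 3276
parcel=W88: ✗
parcel=W49: ✓ → 575
parcel=W81: ✓ → 2427
parcel=W23: ✓ → 3207
parcel=W31: ✗
parcel=W66: ✓ → 893
parcel=W35: ✓ → 1853
parcel=W20: ✓ → 485
air_sum2 = 4403 + 3784 + 4357 + 1773 + 447 + 3276 + 575 + 2427 + 3207 + 893 + 1853 + 485 = 27480
—
[length_cm_sum: length_cm >= 54 or width_cm > 157]
parcel=W52: ✓ → 4403
parcel=W21: ✓ → 3784
parcel=W73: ✓ → 4357
parcel=W30: ✓ → 1773
parcel=W96: ✓ → 447
parcel=W77: ✓ → 3276
parcel=W88: ✓ → 2280
parcel=W49: ✓ → 575
parcel=W81: ✓ → 2427
parcel=W23: ✓ → 3207
parcel=W31: ✗
parcel=W66: ✓ → 893
parcel=W35: ✓ → 1853
parcel=W20: ✓ → 485
length_cm_sum = 4403 + 3784 + 4357 + 1773 + 447 + 3276 + 2280 + 575 + 2427 + 3207 + 893 + 1853 + 485 = 29760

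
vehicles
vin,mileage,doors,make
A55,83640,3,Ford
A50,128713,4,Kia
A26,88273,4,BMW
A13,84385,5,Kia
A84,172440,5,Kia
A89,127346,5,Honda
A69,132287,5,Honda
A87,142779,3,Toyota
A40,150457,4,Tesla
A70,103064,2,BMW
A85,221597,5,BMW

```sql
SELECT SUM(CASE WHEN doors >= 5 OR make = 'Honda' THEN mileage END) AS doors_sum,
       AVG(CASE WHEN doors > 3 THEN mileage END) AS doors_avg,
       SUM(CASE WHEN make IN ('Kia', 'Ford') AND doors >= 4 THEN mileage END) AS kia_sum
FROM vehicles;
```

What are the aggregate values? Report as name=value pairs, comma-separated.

[doors_sum: doors >= 5 OR make = 'Honda']
vin=A55: ✗
vin=A50: ✗
vin=A26: ✗
vin=A13: ✓ → 84385
vin=A84: ✓ → 172440
vin=A89: ✓ → 127346
vin=A69: ✓ → 132287
vin=A87: ✗
vin=A40: ✗
vin=A70: ✗
vin=A85: ✓ → 221597
doors_sum = 84385 + 172440 + 127346 + 132287 + 221597 = 738055
—
[doors_avg: doors > 3]
vin=A55: ✗
vin=A50: ✓ → 128713
vin=A26: ✓ → 88273
vin=A13: ✓ → 84385
vin=A84: ✓ → 172440
vin=A89: ✓ → 127346
vin=A69: ✓ → 132287
vin=A87: ✗
vin=A40: ✓ → 150457
vin=A70: ✗
vin=A85: ✓ → 221597
doors_avg = (128713 + 88273 + 84385 + 172440 + 127346 + 132287 + 150457 + 221597) / 8 = 138187.25
—
[kia_sum: make IN ('Kia', 'Ford') AND doors >= 4]
vin=A55: ✗
vin=A50: ✓ → 128713
vin=A26: ✗
vin=A13: ✓ → 84385
vin=A84: ✓ → 172440
vin=A89: ✗
vin=A69: ✗
vin=A87: ✗
vin=A40: ✗
vin=A70: ✗
vin=A85: ✗
kia_sum = 128713 + 84385 + 172440 = 385538

doors_sum=738055, doors_avg=138187.25, kia_sum=385538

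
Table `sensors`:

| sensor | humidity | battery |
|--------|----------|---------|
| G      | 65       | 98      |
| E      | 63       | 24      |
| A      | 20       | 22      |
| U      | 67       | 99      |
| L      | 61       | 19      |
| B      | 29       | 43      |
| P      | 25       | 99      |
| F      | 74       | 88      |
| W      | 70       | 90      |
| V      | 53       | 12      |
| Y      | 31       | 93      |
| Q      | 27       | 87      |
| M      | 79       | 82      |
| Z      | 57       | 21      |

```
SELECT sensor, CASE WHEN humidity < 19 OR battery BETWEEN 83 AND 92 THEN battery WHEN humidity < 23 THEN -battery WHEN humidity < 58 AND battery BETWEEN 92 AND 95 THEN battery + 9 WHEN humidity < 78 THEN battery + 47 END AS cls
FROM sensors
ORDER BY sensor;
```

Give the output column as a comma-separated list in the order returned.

sensor=A: humidity < 23 → -22
sensor=B: humidity < 78 → 90
sensor=E: humidity < 78 → 71
sensor=F: humidity < 19 OR battery BETWEEN 83 AND 92 → 88
sensor=G: humidity < 78 → 145
sensor=L: humidity < 78 → 66
sensor=M: (no match → NULL) → NULL
sensor=P: humidity < 78 → 146
sensor=Q: humidity < 19 OR battery BETWEEN 83 AND 92 → 87
sensor=U: humidity < 78 → 146
sensor=V: humidity < 78 → 59
sensor=W: humidity < 19 OR battery BETWEEN 83 AND 92 → 90
sensor=Y: humidity < 58 AND battery BETWEEN 92 AND 95 → 102
sensor=Z: humidity < 78 → 68

-22, 90, 71, 88, 145, 66, NULL, 146, 87, 146, 59, 90, 102, 68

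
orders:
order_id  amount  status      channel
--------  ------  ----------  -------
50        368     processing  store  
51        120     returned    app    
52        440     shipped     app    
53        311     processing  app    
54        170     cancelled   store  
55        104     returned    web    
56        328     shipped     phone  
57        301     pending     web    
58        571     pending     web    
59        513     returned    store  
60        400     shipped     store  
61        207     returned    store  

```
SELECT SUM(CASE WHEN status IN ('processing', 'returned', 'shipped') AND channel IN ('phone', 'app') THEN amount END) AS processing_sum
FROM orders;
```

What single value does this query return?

order_id=50: ✗
order_id=51: ✓ → 120
order_id=52: ✓ → 440
order_id=53: ✓ → 311
order_id=54: ✗
order_id=55: ✗
order_id=56: ✓ → 328
order_id=57: ✗
order_id=58: ✗
order_id=59: ✗
order_id=60: ✗
order_id=61: ✗
processing_sum = 120 + 440 + 311 + 328 = 1199

1199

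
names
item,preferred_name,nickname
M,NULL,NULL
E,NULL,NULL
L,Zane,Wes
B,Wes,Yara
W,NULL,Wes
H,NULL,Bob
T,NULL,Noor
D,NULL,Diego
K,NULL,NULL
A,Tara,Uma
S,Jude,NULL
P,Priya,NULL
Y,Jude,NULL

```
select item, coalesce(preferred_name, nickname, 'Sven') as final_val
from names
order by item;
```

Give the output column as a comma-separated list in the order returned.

Tara, Wes, Diego, Sven, Bob, Sven, Zane, Sven, Priya, Jude, Noor, Wes, Jude

item=A: preferred_name=Tara → Tara
item=B: preferred_name=Wes → Wes
item=D: preferred_name=NULL, nickname=Diego → Diego
item=E: preferred_name=NULL, nickname=NULL, → literal Sven → Sven
item=H: preferred_name=NULL, nickname=Bob → Bob
item=K: preferred_name=NULL, nickname=NULL, → literal Sven → Sven
item=L: preferred_name=Zane → Zane
item=M: preferred_name=NULL, nickname=NULL, → literal Sven → Sven
item=P: preferred_name=Priya → Priya
item=S: preferred_name=Jude → Jude
item=T: preferred_name=NULL, nickname=Noor → Noor
item=W: preferred_name=NULL, nickname=Wes → Wes
item=Y: preferred_name=Jude → Jude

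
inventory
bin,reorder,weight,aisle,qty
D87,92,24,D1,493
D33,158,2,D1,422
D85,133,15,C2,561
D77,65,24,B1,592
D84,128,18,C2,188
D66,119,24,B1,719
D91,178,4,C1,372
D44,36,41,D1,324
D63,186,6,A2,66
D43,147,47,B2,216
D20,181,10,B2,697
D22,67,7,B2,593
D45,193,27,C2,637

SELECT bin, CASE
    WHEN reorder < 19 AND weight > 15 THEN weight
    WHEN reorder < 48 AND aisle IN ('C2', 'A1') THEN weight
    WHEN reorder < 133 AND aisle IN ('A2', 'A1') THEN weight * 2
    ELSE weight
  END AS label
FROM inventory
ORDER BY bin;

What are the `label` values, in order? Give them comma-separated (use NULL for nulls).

10, 7, 2, 47, 41, 27, 6, 24, 24, 18, 15, 24, 4

bin=D20: ELSE → 10
bin=D22: ELSE → 7
bin=D33: ELSE → 2
bin=D43: ELSE → 47
bin=D44: ELSE → 41
bin=D45: ELSE → 27
bin=D63: ELSE → 6
bin=D66: ELSE → 24
bin=D77: ELSE → 24
bin=D84: ELSE → 18
bin=D85: ELSE → 15
bin=D87: ELSE → 24
bin=D91: ELSE → 4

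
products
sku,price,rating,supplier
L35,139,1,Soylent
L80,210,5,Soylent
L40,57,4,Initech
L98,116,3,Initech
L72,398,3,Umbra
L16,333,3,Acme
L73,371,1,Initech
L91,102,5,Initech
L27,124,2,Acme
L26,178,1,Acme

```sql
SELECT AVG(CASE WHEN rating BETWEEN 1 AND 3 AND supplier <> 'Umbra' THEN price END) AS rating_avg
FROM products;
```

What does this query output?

210.1666666667

sku=L35: ✓ → 139
sku=L80: ✗
sku=L40: ✗
sku=L98: ✓ → 116
sku=L72: ✗
sku=L16: ✓ → 333
sku=L73: ✓ → 371
sku=L91: ✗
sku=L27: ✓ → 124
sku=L26: ✓ → 178
rating_avg = (139 + 116 + 333 + 371 + 124 + 178) / 6 = 210.1666666667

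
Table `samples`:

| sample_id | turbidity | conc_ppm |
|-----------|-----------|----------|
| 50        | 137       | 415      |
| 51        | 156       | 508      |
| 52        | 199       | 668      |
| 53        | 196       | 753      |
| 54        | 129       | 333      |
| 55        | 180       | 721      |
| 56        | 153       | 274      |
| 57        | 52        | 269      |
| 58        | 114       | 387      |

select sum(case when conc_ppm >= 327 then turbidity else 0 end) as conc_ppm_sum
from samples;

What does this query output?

1111

sample_id=50: ✓ → 137
sample_id=51: ✓ → 156
sample_id=52: ✓ → 199
sample_id=53: ✓ → 196
sample_id=54: ✓ → 129
sample_id=55: ✓ → 180
sample_id=56: ✗
sample_id=57: ✗
sample_id=58: ✓ → 114
conc_ppm_sum = 137 + 156 + 199 + 196 + 129 + 180 + 114 = 1111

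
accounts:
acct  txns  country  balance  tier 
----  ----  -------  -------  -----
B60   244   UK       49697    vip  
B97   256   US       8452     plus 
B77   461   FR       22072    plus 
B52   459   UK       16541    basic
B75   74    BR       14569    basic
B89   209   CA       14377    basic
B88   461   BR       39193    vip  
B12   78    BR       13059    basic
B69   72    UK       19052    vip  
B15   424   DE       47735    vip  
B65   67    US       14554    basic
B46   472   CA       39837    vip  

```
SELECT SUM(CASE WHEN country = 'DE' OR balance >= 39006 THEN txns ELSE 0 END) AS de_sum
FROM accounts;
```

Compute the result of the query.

acct=B60: ✓ → 244
acct=B97: ✗
acct=B77: ✗
acct=B52: ✗
acct=B75: ✗
acct=B89: ✗
acct=B88: ✓ → 461
acct=B12: ✗
acct=B69: ✗
acct=B15: ✓ → 424
acct=B65: ✗
acct=B46: ✓ → 472
de_sum = 244 + 461 + 424 + 472 = 1601

1601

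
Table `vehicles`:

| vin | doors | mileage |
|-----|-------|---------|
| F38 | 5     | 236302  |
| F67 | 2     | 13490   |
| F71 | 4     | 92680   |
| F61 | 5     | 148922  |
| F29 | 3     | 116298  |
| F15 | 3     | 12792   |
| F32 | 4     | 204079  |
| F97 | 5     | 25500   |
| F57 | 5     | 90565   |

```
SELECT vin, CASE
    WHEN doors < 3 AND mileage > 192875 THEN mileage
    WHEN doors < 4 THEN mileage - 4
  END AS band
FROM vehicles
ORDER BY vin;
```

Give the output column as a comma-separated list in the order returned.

vin=F15: doors < 4 → 12788
vin=F29: doors < 4 → 116294
vin=F32: (no match → NULL) → NULL
vin=F38: (no match → NULL) → NULL
vin=F57: (no match → NULL) → NULL
vin=F61: (no match → NULL) → NULL
vin=F67: doors < 4 → 13486
vin=F71: (no match → NULL) → NULL
vin=F97: (no match → NULL) → NULL

12788, 116294, NULL, NULL, NULL, NULL, 13486, NULL, NULL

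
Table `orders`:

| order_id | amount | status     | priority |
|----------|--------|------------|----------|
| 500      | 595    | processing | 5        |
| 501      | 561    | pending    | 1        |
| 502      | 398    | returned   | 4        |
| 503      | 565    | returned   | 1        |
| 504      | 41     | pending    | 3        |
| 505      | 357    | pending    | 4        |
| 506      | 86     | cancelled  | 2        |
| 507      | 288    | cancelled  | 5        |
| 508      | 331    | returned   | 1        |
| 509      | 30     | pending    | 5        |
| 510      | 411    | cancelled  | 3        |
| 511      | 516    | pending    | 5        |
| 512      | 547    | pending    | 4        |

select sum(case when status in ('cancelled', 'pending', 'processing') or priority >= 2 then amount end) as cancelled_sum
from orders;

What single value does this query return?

3830

order_id=500: ✓ → 595
order_id=501: ✓ → 561
order_id=502: ✓ → 398
order_id=503: ✗
order_id=504: ✓ → 41
order_id=505: ✓ → 357
order_id=506: ✓ → 86
order_id=507: ✓ → 288
order_id=508: ✗
order_id=509: ✓ → 30
order_id=510: ✓ → 411
order_id=511: ✓ → 516
order_id=512: ✓ → 547
cancelled_sum = 595 + 561 + 398 + 41 + 357 + 86 + 288 + 30 + 411 + 516 + 547 = 3830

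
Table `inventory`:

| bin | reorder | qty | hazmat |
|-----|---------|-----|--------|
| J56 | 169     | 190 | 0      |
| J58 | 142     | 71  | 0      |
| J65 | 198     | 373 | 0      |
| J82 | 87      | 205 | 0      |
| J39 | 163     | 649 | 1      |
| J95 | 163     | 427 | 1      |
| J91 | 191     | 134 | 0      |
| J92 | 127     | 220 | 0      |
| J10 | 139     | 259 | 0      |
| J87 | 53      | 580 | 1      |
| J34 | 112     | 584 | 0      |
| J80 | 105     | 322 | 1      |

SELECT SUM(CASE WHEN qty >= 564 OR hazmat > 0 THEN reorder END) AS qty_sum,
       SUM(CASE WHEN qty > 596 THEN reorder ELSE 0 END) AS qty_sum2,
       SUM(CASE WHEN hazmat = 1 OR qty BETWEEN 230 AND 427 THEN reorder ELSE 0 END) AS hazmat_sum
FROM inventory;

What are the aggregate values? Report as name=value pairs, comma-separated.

[qty_sum: qty >= 564 OR hazmat > 0]
bin=J56: ✗
bin=J58: ✗
bin=J65: ✗
bin=J82: ✗
bin=J39: ✓ → 163
bin=J95: ✓ → 163
bin=J91: ✗
bin=J92: ✗
bin=J10: ✗
bin=J87: ✓ → 53
bin=J34: ✓ → 112
bin=J80: ✓ → 105
qty_sum = 163 + 163 + 53 + 112 + 105 = 596
—
[qty_sum2: qty > 596]
bin=J56: ✗
bin=J58: ✗
bin=J65: ✗
bin=J82: ✗
bin=J39: ✓ → 163
bin=J95: ✗
bin=J91: ✗
bin=J92: ✗
bin=J10: ✗
bin=J87: ✗
bin=J34: ✗
bin=J80: ✗
qty_sum2 = 163
—
[hazmat_sum: hazmat = 1 OR qty BETWEEN 230 AND 427]
bin=J56: ✗
bin=J58: ✗
bin=J65: ✓ → 198
bin=J82: ✗
bin=J39: ✓ → 163
bin=J95: ✓ → 163
bin=J91: ✗
bin=J92: ✗
bin=J10: ✓ → 139
bin=J87: ✓ → 53
bin=J34: ✗
bin=J80: ✓ → 105
hazmat_sum = 198 + 163 + 163 + 139 + 53 + 105 = 821

qty_sum=596, qty_sum2=163, hazmat_sum=821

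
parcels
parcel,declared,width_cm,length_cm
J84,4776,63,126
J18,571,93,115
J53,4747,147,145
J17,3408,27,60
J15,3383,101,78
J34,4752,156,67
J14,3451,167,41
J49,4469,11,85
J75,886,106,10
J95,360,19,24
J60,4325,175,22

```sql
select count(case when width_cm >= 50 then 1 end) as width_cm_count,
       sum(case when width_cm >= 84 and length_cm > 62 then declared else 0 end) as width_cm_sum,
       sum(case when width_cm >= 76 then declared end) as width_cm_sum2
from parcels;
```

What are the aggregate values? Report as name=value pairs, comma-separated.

width_cm_count=8, width_cm_sum=13453, width_cm_sum2=22115

[width_cm_count: width_cm >= 50]
parcel=J84: ✓ → 1
parcel=J18: ✓ → 1
parcel=J53: ✓ → 1
parcel=J17: ✗
parcel=J15: ✓ → 1
parcel=J34: ✓ → 1
parcel=J14: ✓ → 1
parcel=J49: ✗
parcel=J75: ✓ → 1
parcel=J95: ✗
parcel=J60: ✓ → 1
width_cm_count = COUNT(1, 1, 1, 1, 1, 1, 1, 1) = 8
—
[width_cm_sum: width_cm >= 84 and length_cm > 62]
parcel=J84: ✗
parcel=J18: ✓ → 571
parcel=J53: ✓ → 4747
parcel=J17: ✗
parcel=J15: ✓ → 3383
parcel=J34: ✓ → 4752
parcel=J14: ✗
parcel=J49: ✗
parcel=J75: ✗
parcel=J95: ✗
parcel=J60: ✗
width_cm_sum = 571 + 4747 + 3383 + 4752 = 13453
—
[width_cm_sum2: width_cm >= 76]
parcel=J84: ✗
parcel=J18: ✓ → 571
parcel=J53: ✓ → 4747
parcel=J17: ✗
parcel=J15: ✓ → 3383
parcel=J34: ✓ → 4752
parcel=J14: ✓ → 3451
parcel=J49: ✗
parcel=J75: ✓ → 886
parcel=J95: ✗
parcel=J60: ✓ → 4325
width_cm_sum2 = 571 + 4747 + 3383 + 4752 + 3451 + 886 + 4325 = 22115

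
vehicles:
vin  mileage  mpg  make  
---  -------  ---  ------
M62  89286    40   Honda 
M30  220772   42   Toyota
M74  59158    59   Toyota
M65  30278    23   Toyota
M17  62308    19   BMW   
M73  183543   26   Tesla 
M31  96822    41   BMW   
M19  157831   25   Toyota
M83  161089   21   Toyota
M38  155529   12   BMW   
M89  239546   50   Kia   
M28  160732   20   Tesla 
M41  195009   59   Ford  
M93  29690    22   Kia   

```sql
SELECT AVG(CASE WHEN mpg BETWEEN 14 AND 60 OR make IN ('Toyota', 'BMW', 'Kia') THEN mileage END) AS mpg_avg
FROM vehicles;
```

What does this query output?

vin=M62: ✓ → 89286
vin=M30: ✓ → 220772
vin=M74: ✓ → 59158
vin=M65: ✓ → 30278
vin=M17: ✓ → 62308
vin=M73: ✓ → 183543
vin=M31: ✓ → 96822
vin=M19: ✓ → 157831
vin=M83: ✓ → 161089
vin=M38: ✓ → 155529
vin=M89: ✓ → 239546
vin=M28: ✓ → 160732
vin=M41: ✓ → 195009
vin=M93: ✓ → 29690
mpg_avg = (89286 + 220772 + 59158 + 30278 + 62308 + 183543 + 96822 + 157831 + 161089 + 155529 + 239546 + 160732 + 195009 + 29690) / 14 = 131542.3571428571

131542.3571428571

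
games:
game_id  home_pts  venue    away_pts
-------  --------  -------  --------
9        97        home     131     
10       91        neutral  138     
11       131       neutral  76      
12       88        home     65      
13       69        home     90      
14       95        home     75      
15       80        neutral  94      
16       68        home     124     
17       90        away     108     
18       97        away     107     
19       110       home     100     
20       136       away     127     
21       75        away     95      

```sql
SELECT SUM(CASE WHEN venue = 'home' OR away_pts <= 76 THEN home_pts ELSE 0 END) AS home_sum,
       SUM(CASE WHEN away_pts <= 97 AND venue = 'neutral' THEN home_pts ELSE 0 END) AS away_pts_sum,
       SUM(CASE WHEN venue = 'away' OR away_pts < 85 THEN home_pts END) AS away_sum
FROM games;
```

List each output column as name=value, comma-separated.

[home_sum: venue = 'home' OR away_pts <= 76]
game_id=9: ✓ → 97
game_id=10: ✗
game_id=11: ✓ → 131
game_id=12: ✓ → 88
game_id=13: ✓ → 69
game_id=14: ✓ → 95
game_id=15: ✗
game_id=16: ✓ → 68
game_id=17: ✗
game_id=18: ✗
game_id=19: ✓ → 110
game_id=20: ✗
game_id=21: ✗
home_sum = 97 + 131 + 88 + 69 + 95 + 68 + 110 = 658
—
[away_pts_sum: away_pts <= 97 AND venue = 'neutral']
game_id=9: ✗
game_id=10: ✗
game_id=11: ✓ → 131
game_id=12: ✗
game_id=13: ✗
game_id=14: ✗
game_id=15: ✓ → 80
game_id=16: ✗
game_id=17: ✗
game_id=18: ✗
game_id=19: ✗
game_id=20: ✗
game_id=21: ✗
away_pts_sum = 131 + 80 = 211
—
[away_sum: venue = 'away' OR away_pts < 85]
game_id=9: ✗
game_id=10: ✗
game_id=11: ✓ → 131
game_id=12: ✓ → 88
game_id=13: ✗
game_id=14: ✓ → 95
game_id=15: ✗
game_id=16: ✗
game_id=17: ✓ → 90
game_id=18: ✓ → 97
game_id=19: ✗
game_id=20: ✓ → 136
game_id=21: ✓ → 75
away_sum = 131 + 88 + 95 + 90 + 97 + 136 + 75 = 712

home_sum=658, away_pts_sum=211, away_sum=712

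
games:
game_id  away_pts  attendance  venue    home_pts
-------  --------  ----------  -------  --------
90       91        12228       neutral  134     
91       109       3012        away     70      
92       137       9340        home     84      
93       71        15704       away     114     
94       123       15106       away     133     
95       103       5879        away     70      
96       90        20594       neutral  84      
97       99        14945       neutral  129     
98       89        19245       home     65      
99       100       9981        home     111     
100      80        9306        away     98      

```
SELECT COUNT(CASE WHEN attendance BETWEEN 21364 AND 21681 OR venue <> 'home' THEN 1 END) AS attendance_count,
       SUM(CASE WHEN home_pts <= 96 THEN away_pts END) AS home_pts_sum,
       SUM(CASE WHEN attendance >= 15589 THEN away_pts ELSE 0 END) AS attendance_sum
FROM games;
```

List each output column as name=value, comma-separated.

attendance_count=8, home_pts_sum=528, attendance_sum=250

[attendance_count: attendance BETWEEN 21364 AND 21681 OR venue <> 'home']
game_id=90: ✓ → 1
game_id=91: ✓ → 1
game_id=92: ✗
game_id=93: ✓ → 1
game_id=94: ✓ → 1
game_id=95: ✓ → 1
game_id=96: ✓ → 1
game_id=97: ✓ → 1
game_id=98: ✗
game_id=99: ✗
game_id=100: ✓ → 1
attendance_count = COUNT(1, 1, 1, 1, 1, 1, 1, 1) = 8
—
[home_pts_sum: home_pts <= 96]
game_id=90: ✗
game_id=91: ✓ → 109
game_id=92: ✓ → 137
game_id=93: ✗
game_id=94: ✗
game_id=95: ✓ → 103
game_id=96: ✓ → 90
game_id=97: ✗
game_id=98: ✓ → 89
game_id=99: ✗
game_id=100: ✗
home_pts_sum = 109 + 137 + 103 + 90 + 89 = 528
—
[attendance_sum: attendance >= 15589]
game_id=90: ✗
game_id=91: ✗
game_id=92: ✗
game_id=93: ✓ → 71
game_id=94: ✗
game_id=95: ✗
game_id=96: ✓ → 90
game_id=97: ✗
game_id=98: ✓ → 89
game_id=99: ✗
game_id=100: ✗
attendance_sum = 71 + 90 + 89 = 250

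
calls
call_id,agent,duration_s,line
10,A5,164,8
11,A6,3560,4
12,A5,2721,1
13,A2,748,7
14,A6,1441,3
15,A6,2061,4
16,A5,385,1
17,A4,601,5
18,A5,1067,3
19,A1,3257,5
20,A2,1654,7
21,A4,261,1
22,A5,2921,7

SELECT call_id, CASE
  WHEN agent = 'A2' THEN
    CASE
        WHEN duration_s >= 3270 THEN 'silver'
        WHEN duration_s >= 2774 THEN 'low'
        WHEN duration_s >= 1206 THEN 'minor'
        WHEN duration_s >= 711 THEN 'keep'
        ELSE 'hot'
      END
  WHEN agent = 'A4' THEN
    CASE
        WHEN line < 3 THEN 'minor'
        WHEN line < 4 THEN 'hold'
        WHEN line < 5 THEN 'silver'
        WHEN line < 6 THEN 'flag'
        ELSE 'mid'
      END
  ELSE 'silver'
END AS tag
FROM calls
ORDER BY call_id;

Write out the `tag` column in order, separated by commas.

call_id=10: agent='A5' → outer ELSE → silver
call_id=11: agent='A6' → outer ELSE → silver
call_id=12: agent='A5' → outer ELSE → silver
call_id=13: agent='A2' → inner[duration_s >= 711] → keep
call_id=14: agent='A6' → outer ELSE → silver
call_id=15: agent='A6' → outer ELSE → silver
call_id=16: agent='A5' → outer ELSE → silver
call_id=17: agent='A4' → inner[line < 6] → flag
call_id=18: agent='A5' → outer ELSE → silver
call_id=19: agent='A1' → outer ELSE → silver
call_id=20: agent='A2' → inner[duration_s >= 1206] → minor
call_id=21: agent='A4' → inner[line < 3] → minor
call_id=22: agent='A5' → outer ELSE → silver

silver, silver, silver, keep, silver, silver, silver, flag, silver, silver, minor, minor, silver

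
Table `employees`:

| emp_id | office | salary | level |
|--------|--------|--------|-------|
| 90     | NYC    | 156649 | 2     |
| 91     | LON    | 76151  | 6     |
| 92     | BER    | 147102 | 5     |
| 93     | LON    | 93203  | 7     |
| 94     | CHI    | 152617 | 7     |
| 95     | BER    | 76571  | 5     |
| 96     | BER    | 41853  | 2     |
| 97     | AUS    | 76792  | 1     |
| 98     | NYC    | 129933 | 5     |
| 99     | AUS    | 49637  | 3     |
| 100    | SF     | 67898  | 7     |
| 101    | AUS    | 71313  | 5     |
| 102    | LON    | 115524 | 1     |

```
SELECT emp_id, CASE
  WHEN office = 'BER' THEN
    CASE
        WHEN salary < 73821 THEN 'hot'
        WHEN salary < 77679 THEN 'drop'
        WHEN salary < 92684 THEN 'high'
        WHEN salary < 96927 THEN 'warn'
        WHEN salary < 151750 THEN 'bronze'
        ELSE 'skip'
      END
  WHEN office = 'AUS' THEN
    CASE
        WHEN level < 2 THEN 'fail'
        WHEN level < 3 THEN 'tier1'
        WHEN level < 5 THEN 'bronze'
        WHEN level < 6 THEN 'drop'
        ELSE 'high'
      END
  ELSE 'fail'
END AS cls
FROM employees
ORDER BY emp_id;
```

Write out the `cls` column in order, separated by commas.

fail, fail, bronze, fail, fail, drop, hot, fail, fail, bronze, fail, drop, fail

emp_id=90: office='NYC' → outer ELSE → fail
emp_id=91: office='LON' → outer ELSE → fail
emp_id=92: office='BER' → inner[salary < 151750] → bronze
emp_id=93: office='LON' → outer ELSE → fail
emp_id=94: office='CHI' → outer ELSE → fail
emp_id=95: office='BER' → inner[salary < 77679] → drop
emp_id=96: office='BER' → inner[salary < 73821] → hot
emp_id=97: office='AUS' → inner[level < 2] → fail
emp_id=98: office='NYC' → outer ELSE → fail
emp_id=99: office='AUS' → inner[level < 5] → bronze
emp_id=100: office='SF' → outer ELSE → fail
emp_id=101: office='AUS' → inner[level < 6] → drop
emp_id=102: office='LON' → outer ELSE → fail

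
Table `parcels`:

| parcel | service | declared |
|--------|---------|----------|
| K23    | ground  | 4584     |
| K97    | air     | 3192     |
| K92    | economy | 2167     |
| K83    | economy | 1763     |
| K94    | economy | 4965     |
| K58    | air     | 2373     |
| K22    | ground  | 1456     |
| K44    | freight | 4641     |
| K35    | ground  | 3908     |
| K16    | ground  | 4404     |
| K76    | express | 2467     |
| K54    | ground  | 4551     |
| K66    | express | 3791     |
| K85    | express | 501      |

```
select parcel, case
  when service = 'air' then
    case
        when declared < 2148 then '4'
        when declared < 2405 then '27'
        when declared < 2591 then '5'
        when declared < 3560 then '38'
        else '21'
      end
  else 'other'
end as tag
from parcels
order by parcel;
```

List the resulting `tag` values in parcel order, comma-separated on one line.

other, other, other, other, other, other, 27, other, other, other, other, other, other, 38

parcel=K16: service='ground' → outer ELSE → other
parcel=K22: service='ground' → outer ELSE → other
parcel=K23: service='ground' → outer ELSE → other
parcel=K35: service='ground' → outer ELSE → other
parcel=K44: service='freight' → outer ELSE → other
parcel=K54: service='ground' → outer ELSE → other
parcel=K58: service='air' → inner[declared < 2405] → 27
parcel=K66: service='express' → outer ELSE → other
parcel=K76: service='express' → outer ELSE → other
parcel=K83: service='economy' → outer ELSE → other
parcel=K85: service='express' → outer ELSE → other
parcel=K92: service='economy' → outer ELSE → other
parcel=K94: service='economy' → outer ELSE → other
parcel=K97: service='air' → inner[declared < 3560] → 38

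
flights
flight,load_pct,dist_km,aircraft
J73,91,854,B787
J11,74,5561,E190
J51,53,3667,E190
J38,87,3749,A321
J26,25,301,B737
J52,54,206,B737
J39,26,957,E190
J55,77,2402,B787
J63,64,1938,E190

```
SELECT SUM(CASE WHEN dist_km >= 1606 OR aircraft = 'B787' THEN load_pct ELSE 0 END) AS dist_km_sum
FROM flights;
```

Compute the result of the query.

flight=J73: ✓ → 91
flight=J11: ✓ → 74
flight=J51: ✓ → 53
flight=J38: ✓ → 87
flight=J26: ✗
flight=J52: ✗
flight=J39: ✗
flight=J55: ✓ → 77
flight=J63: ✓ → 64
dist_km_sum = 91 + 74 + 53 + 87 + 77 + 64 = 446

446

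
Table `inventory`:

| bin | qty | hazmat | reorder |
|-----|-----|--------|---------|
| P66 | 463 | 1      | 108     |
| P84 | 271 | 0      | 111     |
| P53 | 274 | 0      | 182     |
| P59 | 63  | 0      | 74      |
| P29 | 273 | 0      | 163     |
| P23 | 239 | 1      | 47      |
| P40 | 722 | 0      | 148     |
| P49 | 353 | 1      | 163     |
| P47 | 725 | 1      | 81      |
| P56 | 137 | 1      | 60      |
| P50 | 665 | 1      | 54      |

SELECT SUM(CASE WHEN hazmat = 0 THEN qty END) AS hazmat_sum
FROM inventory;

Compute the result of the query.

bin=P66: ✗
bin=P84: ✓ → 271
bin=P53: ✓ → 274
bin=P59: ✓ → 63
bin=P29: ✓ → 273
bin=P23: ✗
bin=P40: ✓ → 722
bin=P49: ✗
bin=P47: ✗
bin=P56: ✗
bin=P50: ✗
hazmat_sum = 271 + 274 + 63 + 273 + 722 = 1603

1603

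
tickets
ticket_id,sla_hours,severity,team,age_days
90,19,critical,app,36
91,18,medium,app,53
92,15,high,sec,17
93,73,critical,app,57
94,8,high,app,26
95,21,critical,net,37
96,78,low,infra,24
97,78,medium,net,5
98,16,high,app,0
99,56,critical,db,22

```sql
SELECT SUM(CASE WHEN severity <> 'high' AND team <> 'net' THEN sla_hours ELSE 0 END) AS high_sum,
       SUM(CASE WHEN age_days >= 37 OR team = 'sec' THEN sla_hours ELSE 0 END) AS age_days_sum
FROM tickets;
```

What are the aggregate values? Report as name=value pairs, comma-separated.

[high_sum: severity <> 'high' AND team <> 'net']
ticket_id=90: ✓ → 19
ticket_id=91: ✓ → 18
ticket_id=92: ✗
ticket_id=93: ✓ → 73
ticket_id=94: ✗
ticket_id=95: ✗
ticket_id=96: ✓ → 78
ticket_id=97: ✗
ticket_id=98: ✗
ticket_id=99: ✓ → 56
high_sum = 19 + 18 + 73 + 78 + 56 = 244
—
[age_days_sum: age_days >= 37 OR team = 'sec']
ticket_id=90: ✗
ticket_id=91: ✓ → 18
ticket_id=92: ✓ → 15
ticket_id=93: ✓ → 73
ticket_id=94: ✗
ticket_id=95: ✓ → 21
ticket_id=96: ✗
ticket_id=97: ✗
ticket_id=98: ✗
ticket_id=99: ✗
age_days_sum = 18 + 15 + 73 + 21 = 127

high_sum=244, age_days_sum=127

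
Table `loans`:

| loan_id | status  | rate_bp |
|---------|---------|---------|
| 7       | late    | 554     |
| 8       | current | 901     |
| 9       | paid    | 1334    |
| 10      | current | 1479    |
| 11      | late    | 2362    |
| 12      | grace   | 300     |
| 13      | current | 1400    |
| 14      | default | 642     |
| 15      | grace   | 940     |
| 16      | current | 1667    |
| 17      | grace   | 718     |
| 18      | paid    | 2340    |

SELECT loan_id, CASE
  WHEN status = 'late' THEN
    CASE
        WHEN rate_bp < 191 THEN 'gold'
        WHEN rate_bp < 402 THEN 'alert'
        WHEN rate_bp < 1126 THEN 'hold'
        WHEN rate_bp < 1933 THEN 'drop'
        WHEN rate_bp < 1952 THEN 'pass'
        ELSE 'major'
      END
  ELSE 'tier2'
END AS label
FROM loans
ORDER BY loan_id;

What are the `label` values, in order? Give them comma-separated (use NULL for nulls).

hold, tier2, tier2, tier2, major, tier2, tier2, tier2, tier2, tier2, tier2, tier2

loan_id=7: status='late' → inner[rate_bp < 1126] → hold
loan_id=8: status='current' → outer ELSE → tier2
loan_id=9: status='paid' → outer ELSE → tier2
loan_id=10: status='current' → outer ELSE → tier2
loan_id=11: status='late' → inner[ELSE] → major
loan_id=12: status='grace' → outer ELSE → tier2
loan_id=13: status='current' → outer ELSE → tier2
loan_id=14: status='default' → outer ELSE → tier2
loan_id=15: status='grace' → outer ELSE → tier2
loan_id=16: status='current' → outer ELSE → tier2
loan_id=17: status='grace' → outer ELSE → tier2
loan_id=18: status='paid' → outer ELSE → tier2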